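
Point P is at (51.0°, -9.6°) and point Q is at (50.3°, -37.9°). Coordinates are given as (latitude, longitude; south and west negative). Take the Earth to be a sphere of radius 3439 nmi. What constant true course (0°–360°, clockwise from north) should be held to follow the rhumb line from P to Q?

Meridional parts: M(φ₁)=+1.0381, M(φ₂)=+1.0189 → ΔM = -0.0193;  Δλ = -0.4939 rad
tan C = Δλ / ΔM = +25.6333 → C = 267.77°

267.8°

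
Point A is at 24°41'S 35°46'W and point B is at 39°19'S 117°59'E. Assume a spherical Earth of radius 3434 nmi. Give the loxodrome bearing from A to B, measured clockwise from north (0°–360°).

96.4°

Δψ = ln[tan(π/4+φ₂/2)/tan(π/4+φ₁/2)] = -0.3026
Δλ = +2.6834 rad (taken the short way round)
course = atan2(Δλ, Δψ) = 96.43°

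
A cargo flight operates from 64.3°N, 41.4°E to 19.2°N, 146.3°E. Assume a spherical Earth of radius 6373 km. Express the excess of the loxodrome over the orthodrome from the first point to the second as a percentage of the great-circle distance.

Great circle: σ = 1.3786 rad → d_gc = Rσ = 8785.7 km
Rhumb: Δφ = -0.7871, Δλ = +1.8309, Δψ = -1.1364, q = Δφ/Δψ = 0.6927 → d_rh = R√(Δφ²+q²Δλ²) = 9512.5 km
Excess = (9512.5 − 8785.7) / 8785.7 = 726.8 / 8785.7 = 8.27% ≈ 8.3%

8.3%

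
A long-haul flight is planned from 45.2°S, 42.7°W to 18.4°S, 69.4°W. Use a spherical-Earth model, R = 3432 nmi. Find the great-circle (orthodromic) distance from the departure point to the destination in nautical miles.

2084 nmi

Haversine: a = sin²(Δφ/2)+cos φ₁ cos φ₂ sin²(Δλ/2) = 0.08935;  σ = 2·atan2(√a,√(1−a))
σ = 34.786° → d = Rσ = 3432·0.60712 = 2084 nmi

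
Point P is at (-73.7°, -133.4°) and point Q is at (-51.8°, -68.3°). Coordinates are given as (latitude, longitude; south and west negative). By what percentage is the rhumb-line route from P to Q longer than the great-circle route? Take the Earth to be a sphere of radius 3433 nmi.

4.4%

Great circle: σ = 0.5964 rad → d_gc = Rσ = 2047.5 nmi
Rhumb: Δφ = +0.3822, Δλ = +1.1362, Δψ = +0.8829, q = Δφ/Δψ = 0.4329 → d_rh = R√(Δφ²+q²Δλ²) = 2138.5 nmi
Excess = (2138.5 − 2047.5) / 2047.5 = 91.0 / 2047.5 = 4.44% ≈ 4.4%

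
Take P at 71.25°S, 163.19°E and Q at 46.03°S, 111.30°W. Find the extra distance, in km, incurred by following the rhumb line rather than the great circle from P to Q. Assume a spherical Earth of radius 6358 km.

379 km

Great circle: cos σ = sin φ₁ sin φ₂ + cos φ₁ cos φ₂ cos Δλ,  σ = 0.7968 rad → d_gc = 5066.2 km
Rhumb line: Δψ = +0.8942, q = Δφ/Δψ = 0.4923, d_rh = R√(Δφ²+q²Δλ²) = 5445.3 km
Excess = 5445.3 − 5066.2 = 379.1 ≈ 379 km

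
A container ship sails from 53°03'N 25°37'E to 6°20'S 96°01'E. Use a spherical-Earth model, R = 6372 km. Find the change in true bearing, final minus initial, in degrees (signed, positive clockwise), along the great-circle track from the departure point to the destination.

At departure: θ₁ = atan2(sin Δλ cos φ₂, cos φ₁ sin φ₂ − sin φ₁ cos φ₂ cos Δλ) = 109.56°
At arrival: θ₂ = atan2(sin Δλ cos φ₁, −cos φ₂ sin φ₁ + sin φ₂ cos φ₁ cos Δλ) = 145.26°
Δθ = θ₂ − θ₁ = +35.7°

+35.7°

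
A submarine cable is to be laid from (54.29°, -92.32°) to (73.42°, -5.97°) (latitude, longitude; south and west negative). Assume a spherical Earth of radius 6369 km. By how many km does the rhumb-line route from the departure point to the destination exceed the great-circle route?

Great circle: cos σ = sin φ₁ sin φ₂ + cos φ₁ cos φ₂ cos Δλ,  σ = 0.6619 rad → d_gc = 4215.7 km
Rhumb line: Δψ = +0.7933, q = Δφ/Δψ = 0.4209, d_rh = R√(Δφ²+q²Δλ²) = 4565.1 km
Excess = 4565.1 − 4215.7 = 349.4 ≈ 349 km

349 km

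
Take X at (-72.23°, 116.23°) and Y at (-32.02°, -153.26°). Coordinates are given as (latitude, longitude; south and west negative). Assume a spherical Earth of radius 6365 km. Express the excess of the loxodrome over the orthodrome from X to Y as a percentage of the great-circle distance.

Great circle: σ = 1.0442 rad → d_gc = Rσ = 6646.2 km
Rhumb: Δφ = +0.7018, Δλ = +1.5797, Δψ = +1.2654, q = Δφ/Δψ = 0.5546 → d_rh = R√(Δφ²+q²Δλ²) = 7145.1 km
Excess = (7145.1 − 6646.2) / 6646.2 = 498.9 / 6646.2 = 7.51% ≈ 7.5%

7.5%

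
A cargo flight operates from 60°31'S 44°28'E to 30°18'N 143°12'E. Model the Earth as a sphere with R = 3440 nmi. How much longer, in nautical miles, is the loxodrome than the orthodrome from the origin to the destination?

158 nmi

Great circle: cos σ = sin φ₁ sin φ₂ + cos φ₁ cos φ₂ cos Δλ,  σ = 2.0987 rad → d_gc = 7219.5 nmi
Rhumb line: Δψ = +1.8905, q = Δφ/Δψ = 0.8384, d_rh = R√(Δφ²+q²Δλ²) = 7377.8 nmi
Excess = 7377.8 − 7219.5 = 158.3 ≈ 158 nmi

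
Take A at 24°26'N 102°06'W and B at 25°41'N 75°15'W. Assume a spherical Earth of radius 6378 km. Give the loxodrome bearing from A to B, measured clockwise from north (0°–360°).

87.1°

Meridional parts: M(φ₁)=+0.4400, M(φ₂)=+0.4641 → ΔM = +0.0241;  Δλ = +0.4686 rad
tan C = Δλ / ΔM = +19.4577 → C = 87.06°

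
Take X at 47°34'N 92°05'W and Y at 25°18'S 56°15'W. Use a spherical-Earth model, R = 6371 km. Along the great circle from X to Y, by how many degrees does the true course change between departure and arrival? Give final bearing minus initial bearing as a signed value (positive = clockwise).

Initial bearing θ₁ = atan2(sin Δλ cos φ₂, cos φ₁ sin φ₂ − sin φ₁ cos φ₂ cos Δλ) = 147.45°
Final bearing θ₂ = (initial bearing from the destination back to the start) + 180° = 156.33°
Δθ = θ₂ − θ₁ = +8.9°

+8.9°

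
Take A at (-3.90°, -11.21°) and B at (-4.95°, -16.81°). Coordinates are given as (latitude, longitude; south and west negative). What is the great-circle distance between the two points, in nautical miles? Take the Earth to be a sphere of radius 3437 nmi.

341 nmi

Haversine: a = sin²(Δφ/2)+cos φ₁ cos φ₂ sin²(Δλ/2) = 0.00246;  σ = 2·atan2(√a,√(1−a))
σ = 5.681° → d = Rσ = 3437·0.09915 = 341 nmi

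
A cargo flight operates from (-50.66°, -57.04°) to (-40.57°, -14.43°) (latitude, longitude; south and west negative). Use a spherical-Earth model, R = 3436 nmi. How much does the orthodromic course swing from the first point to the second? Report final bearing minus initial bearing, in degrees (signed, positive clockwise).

Initial bearing θ₁ = atan2(sin Δλ cos φ₂, cos φ₁ sin φ₂ − sin φ₁ cos φ₂ cos Δλ) = 87.76°
Final bearing θ₂ = (initial bearing from the destination back to the start) + 180° = 56.50°
Δθ = θ₂ − θ₁ = -31.3°

-31.3°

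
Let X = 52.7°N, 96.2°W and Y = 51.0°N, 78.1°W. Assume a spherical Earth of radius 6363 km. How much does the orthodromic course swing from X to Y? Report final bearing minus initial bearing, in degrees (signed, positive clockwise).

+14.3°

Initial bearing θ₁ = atan2(sin Δλ cos φ₂, cos φ₁ sin φ₂ − sin φ₁ cos φ₂ cos Δλ) = 91.43°
Final bearing θ₂ = (initial bearing from the destination back to the start) + 180° = 105.71°
Δθ = θ₂ − θ₁ = +14.3°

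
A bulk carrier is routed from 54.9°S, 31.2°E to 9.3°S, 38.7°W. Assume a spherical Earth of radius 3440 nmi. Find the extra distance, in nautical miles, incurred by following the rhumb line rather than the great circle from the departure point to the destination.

93 nmi

Great circle: cos σ = sin φ₁ sin φ₂ + cos φ₁ cos φ₂ cos Δλ,  σ = 1.2374 rad → d_gc = 4256.8 nmi
Rhumb line: Δψ = +0.9882, q = Δφ/Δψ = 0.8054, d_rh = R√(Δφ²+q²Δλ²) = 4349.8 nmi
Excess = 4349.8 − 4256.8 = 93.0 ≈ 93 nmi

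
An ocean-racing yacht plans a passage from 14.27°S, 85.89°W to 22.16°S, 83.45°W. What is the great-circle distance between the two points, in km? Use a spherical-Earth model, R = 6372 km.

cos σ = sin φ₁ sin φ₂ + cos φ₁ cos φ₂ cos Δλ
      = sin(-14.27°)sin(-22.16°) + cos(-14.27°)cos(-22.16°)cos(2.44°) = 0.9897
σ = 8.223° → d = Rσ = 6372·0.14351 = 914 km

914 km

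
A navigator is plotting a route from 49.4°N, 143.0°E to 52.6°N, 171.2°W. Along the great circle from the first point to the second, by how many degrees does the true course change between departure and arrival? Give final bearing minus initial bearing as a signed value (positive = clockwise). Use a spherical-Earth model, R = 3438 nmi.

+36.4°

At departure: θ₁ = atan2(sin Δλ cos φ₂, cos φ₁ sin φ₂ − sin φ₁ cos φ₂ cos Δλ) = 65.82°
At arrival: θ₂ = atan2(sin Δλ cos φ₁, −cos φ₂ sin φ₁ + sin φ₂ cos φ₁ cos Δλ) = 102.18°
Δθ = θ₂ − θ₁ = +36.4°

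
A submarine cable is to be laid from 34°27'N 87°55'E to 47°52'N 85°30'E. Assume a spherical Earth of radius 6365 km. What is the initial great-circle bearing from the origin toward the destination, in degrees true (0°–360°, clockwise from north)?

θ = atan2( sin Δλ·cos φ₂ ,  cos φ₁ sin φ₂ − sin φ₁ cos φ₂ cos Δλ )
  = atan2(-0.0283, +0.2324) = 353.06°

353.1°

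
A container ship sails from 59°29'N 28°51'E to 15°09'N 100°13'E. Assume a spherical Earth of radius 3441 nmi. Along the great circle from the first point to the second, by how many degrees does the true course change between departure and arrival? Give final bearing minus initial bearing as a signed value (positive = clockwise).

+50.4°

Initial bearing θ₁ = atan2(sin Δλ cos φ₂, cos φ₁ sin φ₂ − sin φ₁ cos φ₂ cos Δλ) = 98.27°
Final bearing θ₂ = (initial bearing from the destination back to the start) + 180° = 148.63°
Δθ = θ₂ − θ₁ = +50.4°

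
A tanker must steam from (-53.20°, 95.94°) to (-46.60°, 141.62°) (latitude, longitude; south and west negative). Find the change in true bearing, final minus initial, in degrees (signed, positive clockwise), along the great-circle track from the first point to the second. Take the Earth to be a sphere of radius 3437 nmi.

-35.8°

At departure: θ₁ = atan2(sin Δλ cos φ₂, cos φ₁ sin φ₂ − sin φ₁ cos φ₂ cos Δλ) = 95.91°
At arrival: θ₂ = atan2(sin Δλ cos φ₁, −cos φ₂ sin φ₁ + sin φ₂ cos φ₁ cos Δλ) = 60.14°
Δθ = θ₂ − θ₁ = -35.8°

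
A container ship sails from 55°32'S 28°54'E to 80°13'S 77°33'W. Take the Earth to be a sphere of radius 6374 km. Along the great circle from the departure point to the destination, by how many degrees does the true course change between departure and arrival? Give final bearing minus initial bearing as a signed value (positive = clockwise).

Initial bearing θ₁ = atan2(sin Δλ cos φ₂, cos φ₁ sin φ₂ − sin φ₁ cos φ₂ cos Δλ) = 195.26°
Final bearing θ₂ = (initial bearing from the destination back to the start) + 180° = 298.77°
Δθ = θ₂ − θ₁ = +103.5°

+103.5°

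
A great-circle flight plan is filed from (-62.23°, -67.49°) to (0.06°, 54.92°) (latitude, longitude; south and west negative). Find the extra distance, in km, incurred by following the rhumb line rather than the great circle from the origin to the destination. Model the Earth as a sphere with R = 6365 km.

Great circle: cos σ = sin φ₁ sin φ₂ + cos φ₁ cos φ₂ cos Δλ,  σ = 1.8241 rad → d_gc = 11610.7 km
Rhumb line: Δψ = +1.3986, q = Δφ/Δψ = 0.7773, d_rh = R√(Δφ²+q²Δλ²) = 12633.9 km
Excess = 12633.9 − 11610.7 = 1023.2 ≈ 1023 km

1023 km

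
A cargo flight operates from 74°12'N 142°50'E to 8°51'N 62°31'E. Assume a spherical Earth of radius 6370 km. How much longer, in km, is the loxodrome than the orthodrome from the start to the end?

404 km

Great circle: cos σ = sin φ₁ sin φ₂ + cos φ₁ cos φ₂ cos Δλ,  σ = 1.3763 rad → d_gc = 8766.9 km
Rhumb line: Δψ = -1.8199, q = Δφ/Δψ = 0.6267, d_rh = R√(Δφ²+q²Δλ²) = 9170.8 km
Excess = 9170.8 − 8766.9 = 403.9 ≈ 404 km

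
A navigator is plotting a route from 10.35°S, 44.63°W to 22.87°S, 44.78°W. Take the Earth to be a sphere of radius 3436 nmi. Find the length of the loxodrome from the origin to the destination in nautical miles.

751 nmi

Δψ = ln[tan(π/4+φ₂/2)/tan(π/4+φ₁/2)] = -0.2286;  Δφ = -0.2185 rad,  Δλ = -0.0026 rad
q = Δφ/Δψ = 0.9560
d = R·√(Δφ² + q²Δλ²) = 3436·0.21853 = 751 nmi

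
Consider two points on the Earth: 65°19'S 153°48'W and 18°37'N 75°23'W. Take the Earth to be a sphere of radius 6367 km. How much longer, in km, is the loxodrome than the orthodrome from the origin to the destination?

Great circle: cos σ = sin φ₁ sin φ₂ + cos φ₁ cos φ₂ cos Δλ,  σ = 1.7830 rad → d_gc = 11352.3 km
Rhumb line: Δψ = +1.8504, q = Δφ/Δψ = 0.7917, d_rh = R√(Δφ²+q²Δλ²) = 11601.1 km
Excess = 11601.1 − 11352.3 = 248.8 ≈ 249 km

249 km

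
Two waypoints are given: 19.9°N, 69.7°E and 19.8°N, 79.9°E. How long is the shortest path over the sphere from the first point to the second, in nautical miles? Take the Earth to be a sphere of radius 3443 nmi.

cos σ = sin φ₁ sin φ₂ + cos φ₁ cos φ₂ cos Δλ
      = sin(19.90°)sin(19.80°) + cos(19.90°)cos(19.80°)cos(10.20°) = 0.9860
σ = 9.593° → d = Rσ = 3443·0.16743 = 576 nmi

576 nmi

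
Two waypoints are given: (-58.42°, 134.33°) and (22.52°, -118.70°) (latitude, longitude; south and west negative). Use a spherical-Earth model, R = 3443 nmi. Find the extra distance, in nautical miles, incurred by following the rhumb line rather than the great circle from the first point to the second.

221 nmi

Great circle: cos σ = sin φ₁ sin φ₂ + cos φ₁ cos φ₂ cos Δλ,  σ = 2.0572 rad → d_gc = 7083.06 nmi
Rhumb line: Δψ = +1.6667, q = Δφ/Δψ = 0.8476, d_rh = R√(Δφ²+q²Δλ²) = 7303.57 nmi
Excess = 7303.57 − 7083.06 = 220.51 ≈ 221 nmi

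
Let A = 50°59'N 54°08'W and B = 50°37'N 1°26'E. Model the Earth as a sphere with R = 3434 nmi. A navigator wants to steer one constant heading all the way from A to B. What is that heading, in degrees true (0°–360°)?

Δψ = ln[tan(π/4+φ₂/2)/tan(π/4+φ₁/2)] = -0.0101
Δλ = +0.9698 rad (taken the short way round)
course = atan2(Δλ, Δψ) = 90.60°

90.6°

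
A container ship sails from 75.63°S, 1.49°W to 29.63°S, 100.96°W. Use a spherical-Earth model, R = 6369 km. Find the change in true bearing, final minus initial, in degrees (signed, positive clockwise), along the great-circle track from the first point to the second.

Initial bearing θ₁ = atan2(sin Δλ cos φ₂, cos φ₁ sin φ₂ − sin φ₁ cos φ₂ cos Δλ) = 253.05°
Final bearing θ₂ = (initial bearing from the destination back to the start) + 180° = 344.15°
Δθ = θ₂ − θ₁ = +91.1°

+91.1°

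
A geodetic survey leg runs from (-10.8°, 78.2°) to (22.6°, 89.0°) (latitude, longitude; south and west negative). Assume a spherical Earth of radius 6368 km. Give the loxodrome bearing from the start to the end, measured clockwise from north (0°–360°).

Δψ = ln[tan(π/4+φ₂/2)/tan(π/4+φ₁/2)] = +0.5947
Δλ = +0.1885 rad (taken the short way round)
course = atan2(Δλ, Δψ) = 17.59°

17.6°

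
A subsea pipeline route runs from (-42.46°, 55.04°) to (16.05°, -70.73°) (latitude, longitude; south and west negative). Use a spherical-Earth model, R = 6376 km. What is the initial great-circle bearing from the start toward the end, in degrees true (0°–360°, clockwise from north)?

257.3°

θ = atan2( sin Δλ·cos φ₂ ,  cos φ₁ sin φ₂ − sin φ₁ cos φ₂ cos Δλ )
  = atan2(-0.7797, -0.1753) = 257.33°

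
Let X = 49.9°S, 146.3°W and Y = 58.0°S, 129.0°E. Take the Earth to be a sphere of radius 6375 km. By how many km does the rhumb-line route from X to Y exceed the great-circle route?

Great circle: cos σ = sin φ₁ sin φ₂ + cos φ₁ cos φ₂ cos Δλ,  σ = 0.8227 rad → d_gc = 5244.9 km
Rhumb line: Δψ = -0.2412, q = Δφ/Δψ = 0.5861, d_rh = R√(Δφ²+q²Δλ²) = 5596.9 km
Excess = 5596.9 − 5244.9 = 352.0 ≈ 352 km

352 km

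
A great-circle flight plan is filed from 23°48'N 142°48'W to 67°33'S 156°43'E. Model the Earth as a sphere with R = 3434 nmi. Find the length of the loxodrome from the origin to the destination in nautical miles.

Rhumb course C = atan2(Δλ, Δψ) with Δψ = ln[tan(π/4+φ₂/2)/tan(π/4+φ₁/2)] = -2.0451, Δλ = -1.0556 → C = 207.30°
d = R·|Δφ| / |cos C| = 3434·1.59436 / 0.88860 = 6161 nmi

6161 nmi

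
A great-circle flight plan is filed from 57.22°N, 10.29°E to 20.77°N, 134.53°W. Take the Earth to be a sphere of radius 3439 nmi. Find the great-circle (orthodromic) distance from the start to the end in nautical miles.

Haversine: a = sin²(Δφ/2)+cos φ₁ cos φ₂ sin²(Δλ/2) = 0.55781;  σ = 2·atan2(√a,√(1−a))
σ = 96.639° → d = Rσ = 3439·1.68667 = 5800 nmi

5800 nmi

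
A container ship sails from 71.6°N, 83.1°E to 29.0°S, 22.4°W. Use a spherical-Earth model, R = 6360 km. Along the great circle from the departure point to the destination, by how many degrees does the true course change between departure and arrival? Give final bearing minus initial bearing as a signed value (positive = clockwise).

-73.6°

Initial bearing θ₁ = atan2(sin Δλ cos φ₂, cos φ₁ sin φ₂ − sin φ₁ cos φ₂ cos Δλ) = 274.66°
Final bearing θ₂ = (initial bearing from the destination back to the start) + 180° = 201.08°
Δθ = θ₂ − θ₁ = -73.6°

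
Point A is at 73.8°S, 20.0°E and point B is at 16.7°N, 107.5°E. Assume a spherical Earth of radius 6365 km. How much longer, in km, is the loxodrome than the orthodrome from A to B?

Great circle: cos σ = sin φ₁ sin φ₂ + cos φ₁ cos φ₂ cos Δλ,  σ = 1.8383 rad → d_gc = 11700.6 km
Rhumb line: Δψ = +2.2454, q = Δφ/Δψ = 0.7035, d_rh = R√(Δφ²+q²Δλ²) = 12158.7 km
Excess = 12158.7 − 11700.6 = 458.1 ≈ 458 km

458 km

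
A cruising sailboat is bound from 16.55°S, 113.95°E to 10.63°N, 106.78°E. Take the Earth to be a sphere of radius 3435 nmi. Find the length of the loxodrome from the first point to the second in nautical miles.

Rhumb course C = atan2(Δλ, Δψ) with Δψ = ln[tan(π/4+φ₂/2)/tan(π/4+φ₁/2)] = +0.4796, Δλ = -0.1251 → C = 345.37°
d = R·|Δφ| / |cos C| = 3435·0.47438 / 0.96760 = 1684 nmi

1684 nmi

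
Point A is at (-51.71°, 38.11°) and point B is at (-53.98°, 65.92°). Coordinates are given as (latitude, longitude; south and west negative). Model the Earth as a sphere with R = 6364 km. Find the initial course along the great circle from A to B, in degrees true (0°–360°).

108.7°

N = sin Δλ·cos φ₂ = +0.2744;  D = cos φ₁ sin φ₂ − sin φ₁ cos φ₂ cos Δλ = -0.0929
initial course = atan2(N, D) = 108.71°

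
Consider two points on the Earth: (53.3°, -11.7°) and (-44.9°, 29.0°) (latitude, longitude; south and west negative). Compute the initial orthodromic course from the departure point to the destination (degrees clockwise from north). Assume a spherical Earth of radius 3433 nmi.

151.5°

θ = atan2( sin Δλ·cos φ₂ ,  cos φ₁ sin φ₂ − sin φ₁ cos φ₂ cos Δλ )
  = atan2(+0.4619, -0.8524) = 151.55°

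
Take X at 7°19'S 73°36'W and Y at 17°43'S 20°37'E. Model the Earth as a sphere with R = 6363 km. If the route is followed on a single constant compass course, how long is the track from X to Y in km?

10264 km

Rhumb course C = atan2(Δλ, Δψ) with Δψ = ln[tan(π/4+φ₂/2)/tan(π/4+φ₁/2)] = -0.1862, Δλ = +1.6444 → C = 96.46°
d = R·|Δφ| / |cos C| = 6363·0.18151 / 0.11252 = 10264 km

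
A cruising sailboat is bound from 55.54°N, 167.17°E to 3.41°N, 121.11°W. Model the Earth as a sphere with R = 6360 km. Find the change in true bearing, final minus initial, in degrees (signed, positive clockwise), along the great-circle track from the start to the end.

Initial bearing θ₁ = atan2(sin Δλ cos φ₂, cos φ₁ sin φ₂ − sin φ₁ cos φ₂ cos Δλ) = 103.33°
Final bearing θ₂ = (initial bearing from the destination back to the start) + 180° = 146.52°
Δθ = θ₂ − θ₁ = +43.2°

+43.2°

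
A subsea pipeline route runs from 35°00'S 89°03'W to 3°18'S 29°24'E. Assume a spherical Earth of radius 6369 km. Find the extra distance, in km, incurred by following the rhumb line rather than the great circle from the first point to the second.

Great circle: cos σ = sin φ₁ sin φ₂ + cos φ₁ cos φ₂ cos Δλ,  σ = 1.9354 rad → d_gc = 12326.5 km
Rhumb line: Δψ = +0.5952, q = Δφ/Δψ = 0.9295, d_rh = R√(Δφ²+q²Δλ²) = 12736.3 km
Excess = 12736.3 − 12326.5 = 409.8 ≈ 410 km

410 km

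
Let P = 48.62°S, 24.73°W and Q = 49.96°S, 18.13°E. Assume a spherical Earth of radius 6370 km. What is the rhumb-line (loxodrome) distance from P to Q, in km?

3111 km

Δψ = ln[tan(π/4+φ₂/2)/tan(π/4+φ₁/2)] = -0.0359;  Δφ = -0.0234 rad,  Δλ = +0.7480 rad
q = Δφ/Δψ = 0.6522
d = R·√(Δφ² + q²Δλ²) = 6370·0.48842 = 3111 km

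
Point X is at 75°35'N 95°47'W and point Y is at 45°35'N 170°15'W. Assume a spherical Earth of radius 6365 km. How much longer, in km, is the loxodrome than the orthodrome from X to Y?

267 km

Great circle: cos σ = sin φ₁ sin φ₂ + cos φ₁ cos φ₂ cos Δλ,  σ = 0.7400 rad → d_gc = 4710.36 km
Rhumb line: Δψ = -1.1718, q = Δφ/Δψ = 0.4468, d_rh = R√(Δφ²+q²Δλ²) = 4976.89 km
Excess = 4976.89 − 4710.36 = 266.53 ≈ 267 km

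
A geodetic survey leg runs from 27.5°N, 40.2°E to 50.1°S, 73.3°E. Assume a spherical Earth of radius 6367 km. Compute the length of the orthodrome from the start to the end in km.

9220 km

cos σ = sin φ₁ sin φ₂ + cos φ₁ cos φ₂ cos Δλ
      = sin(27.50°)sin(-50.10°) + cos(27.50°)cos(-50.10°)cos(33.10°) = 0.1224
σ = 82.969° → d = Rσ = 6367·1.44809 = 9220 km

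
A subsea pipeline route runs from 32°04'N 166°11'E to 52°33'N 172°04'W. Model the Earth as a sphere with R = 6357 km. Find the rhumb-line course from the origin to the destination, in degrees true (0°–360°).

37.7°

Meridional parts: M(φ₁)=+0.5914, M(φ₂)=+1.0819 → ΔM = +0.4904;  Δλ = +0.3796 rad
tan C = Δλ / ΔM = +0.7740 → C = 37.74°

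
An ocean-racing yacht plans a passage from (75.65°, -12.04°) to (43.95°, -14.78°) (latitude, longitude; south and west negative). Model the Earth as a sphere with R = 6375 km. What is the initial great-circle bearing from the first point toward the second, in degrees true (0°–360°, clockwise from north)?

N = sin Δλ·cos φ₂ = -0.0344;  D = cos φ₁ sin φ₂ − sin φ₁ cos φ₂ cos Δλ = -0.5247
initial course = atan2(N, D) = 183.75°

183.8°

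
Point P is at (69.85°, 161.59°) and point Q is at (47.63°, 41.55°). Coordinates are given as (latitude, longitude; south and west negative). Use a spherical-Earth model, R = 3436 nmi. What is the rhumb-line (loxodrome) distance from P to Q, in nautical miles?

3819 nmi

Rhumb course C = atan2(Δλ, Δψ) with Δψ = ln[tan(π/4+φ₂/2)/tan(π/4+φ₁/2)] = -0.7799, Δλ = -2.0951 → C = 249.58°
d = R·|Δφ| / |cos C| = 3436·0.38781 / 0.34888 = 3819 nmi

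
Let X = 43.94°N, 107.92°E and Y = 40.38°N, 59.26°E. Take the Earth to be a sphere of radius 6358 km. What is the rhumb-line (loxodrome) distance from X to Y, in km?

4020 km

Δψ = ln[tan(π/4+φ₂/2)/tan(π/4+φ₁/2)] = -0.0839;  Δφ = -0.0621 rad,  Δλ = -0.8493 rad
q = Δφ/Δψ = 0.7410
d = R·√(Δφ² + q²Δλ²) = 6358·0.63234 = 4020 km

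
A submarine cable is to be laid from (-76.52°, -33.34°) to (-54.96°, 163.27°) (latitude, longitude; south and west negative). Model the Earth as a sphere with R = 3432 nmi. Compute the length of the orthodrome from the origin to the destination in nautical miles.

2881 nmi

cos σ = sin φ₁ sin φ₂ + cos φ₁ cos φ₂ cos Δλ
      = sin(-76.52°)sin(-54.96°) + cos(-76.52°)cos(-54.96°)cos(-163.39°) = 0.6679
σ = 48.091° → d = Rσ = 3432·0.83935 = 2881 nmi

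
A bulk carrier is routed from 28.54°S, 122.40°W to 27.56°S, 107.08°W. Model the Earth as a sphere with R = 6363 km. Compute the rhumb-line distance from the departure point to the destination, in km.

Rhumb course C = atan2(Δλ, Δψ) with Δψ = ln[tan(π/4+φ₂/2)/tan(π/4+φ₁/2)] = +0.0194, Δλ = +0.2674 → C = 85.85°
d = R·|Δφ| / |cos C| = 6363·0.01710 / 0.07229 = 1505 km

1505 km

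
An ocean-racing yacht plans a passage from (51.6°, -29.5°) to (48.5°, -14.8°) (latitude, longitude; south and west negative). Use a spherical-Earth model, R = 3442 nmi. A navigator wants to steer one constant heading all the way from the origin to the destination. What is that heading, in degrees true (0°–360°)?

Δψ = ln[tan(π/4+φ₂/2)/tan(π/4+φ₁/2)] = -0.0843
Δλ = +0.2566 rad (taken the short way round)
course = atan2(Δλ, Δψ) = 108.19°

108.2°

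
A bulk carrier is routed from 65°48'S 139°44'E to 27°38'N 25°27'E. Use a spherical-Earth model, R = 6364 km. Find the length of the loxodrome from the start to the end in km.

14507 km

Rhumb course C = atan2(Δλ, Δψ) with Δψ = ln[tan(π/4+φ₂/2)/tan(π/4+φ₁/2)] = +2.0422, Δλ = -1.9946 → C = 315.67°
d = R·|Δφ| / |cos C| = 6364·1.63072 / 0.71538 = 14507 km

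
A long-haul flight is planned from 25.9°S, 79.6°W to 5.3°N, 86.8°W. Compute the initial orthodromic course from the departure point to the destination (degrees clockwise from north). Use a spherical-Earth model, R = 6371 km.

N = sin Δλ·cos φ₂ = -0.1248;  D = cos φ₁ sin φ₂ − sin φ₁ cos φ₂ cos Δλ = +0.5146
initial course = atan2(N, D) = 346.37°

346.4°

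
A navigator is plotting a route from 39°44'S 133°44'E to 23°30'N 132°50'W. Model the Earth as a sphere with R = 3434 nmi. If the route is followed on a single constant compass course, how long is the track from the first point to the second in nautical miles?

6468 nmi

Δψ = ln[tan(π/4+φ₂/2)/tan(π/4+φ₁/2)] = +1.1790;  Δφ = +1.1036 rad,  Δλ = +1.6307 rad
q = Δφ/Δψ = 0.9361
d = R·√(Δφ² + q²Δλ²) = 3434·1.88364 = 6468 nmi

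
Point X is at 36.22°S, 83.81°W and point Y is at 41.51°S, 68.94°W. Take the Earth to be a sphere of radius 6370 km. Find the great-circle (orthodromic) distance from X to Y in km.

Haversine: a = sin²(Δφ/2)+cos φ₁ cos φ₂ sin²(Δλ/2) = 0.01225;  σ = 2·atan2(√a,√(1−a))
σ = 12.707° → d = Rσ = 6370·0.22177 = 1413 km

1413 km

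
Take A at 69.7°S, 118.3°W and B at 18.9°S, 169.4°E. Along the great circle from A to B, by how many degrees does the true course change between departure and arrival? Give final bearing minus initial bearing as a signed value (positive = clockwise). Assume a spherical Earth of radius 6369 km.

Initial bearing θ₁ = atan2(sin Δλ cos φ₂, cos φ₁ sin φ₂ − sin φ₁ cos φ₂ cos Δλ) = 279.91°
Final bearing θ₂ = (initial bearing from the destination back to the start) + 180° = 338.82°
Δθ = θ₂ − θ₁ = +58.9°

+58.9°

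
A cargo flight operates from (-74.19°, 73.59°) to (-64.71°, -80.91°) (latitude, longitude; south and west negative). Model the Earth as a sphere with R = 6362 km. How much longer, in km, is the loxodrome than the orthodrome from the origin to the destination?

Great circle: cos σ = sin φ₁ sin φ₂ + cos φ₁ cos φ₂ cos Δλ,  σ = 0.6999 rad → d_gc = 4452.8 km
Rhumb line: Δψ = +0.4798, q = Δφ/Δψ = 0.3448, d_rh = R√(Δφ²+q²Δλ²) = 6008.7 km
Excess = 6008.7 − 4452.8 = 1555.9 ≈ 1556 km

1556 km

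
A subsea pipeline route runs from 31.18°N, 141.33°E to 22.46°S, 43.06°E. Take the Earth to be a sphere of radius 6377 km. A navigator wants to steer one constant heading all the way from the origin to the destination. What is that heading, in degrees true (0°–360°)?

240.4°

Meridional parts: M(φ₁)=+0.5732, M(φ₂)=-0.4024 → ΔM = -0.9757;  Δλ = -1.7151 rad
tan C = Δλ / ΔM = +1.7579 → C = 240.37°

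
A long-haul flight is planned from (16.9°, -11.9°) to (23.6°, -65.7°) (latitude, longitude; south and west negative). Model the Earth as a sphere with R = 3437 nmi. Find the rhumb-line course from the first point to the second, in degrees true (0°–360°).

Δψ = ln[tan(π/4+φ₂/2)/tan(π/4+φ₁/2)] = +0.1247
Δλ = -0.9390 rad (taken the short way round)
course = atan2(Δλ, Δψ) = 277.57°

277.6°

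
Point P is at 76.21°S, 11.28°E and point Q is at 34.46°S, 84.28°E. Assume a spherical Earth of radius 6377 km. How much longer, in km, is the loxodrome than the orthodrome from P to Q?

Great circle: cos σ = sin φ₁ sin φ₂ + cos φ₁ cos φ₂ cos Δλ,  σ = 0.9185 rad → d_gc = 5857.52 km
Rhumb line: Δψ = +1.4712, q = Δφ/Δψ = 0.4953, d_rh = R√(Δφ²+q²Δλ²) = 6147.04 km
Excess = 6147.04 − 5857.52 = 289.52 ≈ 290 km

290 km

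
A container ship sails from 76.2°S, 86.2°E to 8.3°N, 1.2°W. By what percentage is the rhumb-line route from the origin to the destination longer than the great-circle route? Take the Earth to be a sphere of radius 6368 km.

Great circle: σ = 1.7006 rad → d_gc = Rσ = 10829.7 km
Rhumb: Δφ = +1.4748, Δλ = -1.5254, Δψ = +2.2572, q = Δφ/Δψ = 0.6534 → d_rh = R√(Δφ²+q²Δλ²) = 11335.0 km
Excess = (11335.0 − 10829.7) / 10829.7 = 505.3 / 10829.7 = 4.67% ≈ 4.7%

4.7%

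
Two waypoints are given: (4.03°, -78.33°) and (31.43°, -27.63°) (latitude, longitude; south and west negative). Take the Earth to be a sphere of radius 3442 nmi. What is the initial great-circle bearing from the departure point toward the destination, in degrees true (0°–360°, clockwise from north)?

53.9°

N = sin Δλ·cos φ₂ = +0.6603;  D = cos φ₁ sin φ₂ − sin φ₁ cos φ₂ cos Δλ = +0.4822
initial course = atan2(N, D) = 53.86°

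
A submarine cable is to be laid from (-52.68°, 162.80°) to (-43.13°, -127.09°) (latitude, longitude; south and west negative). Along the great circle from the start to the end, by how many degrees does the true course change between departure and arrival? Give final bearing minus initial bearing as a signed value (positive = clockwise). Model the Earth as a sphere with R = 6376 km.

Initial bearing θ₁ = atan2(sin Δλ cos φ₂, cos φ₁ sin φ₂ − sin φ₁ cos φ₂ cos Δλ) = 107.55°
Final bearing θ₂ = (initial bearing from the destination back to the start) + 180° = 52.38°
Δθ = θ₂ − θ₁ = -55.2°

-55.2°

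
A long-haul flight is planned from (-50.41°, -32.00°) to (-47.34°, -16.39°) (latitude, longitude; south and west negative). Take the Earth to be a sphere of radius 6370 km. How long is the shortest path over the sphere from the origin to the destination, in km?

1189 km

Haversine: a = sin²(Δφ/2)+cos φ₁ cos φ₂ sin²(Δλ/2) = 0.00868;  σ = 2·atan2(√a,√(1−a))
σ = 10.693° → d = Rσ = 6370·0.18662 = 1189 km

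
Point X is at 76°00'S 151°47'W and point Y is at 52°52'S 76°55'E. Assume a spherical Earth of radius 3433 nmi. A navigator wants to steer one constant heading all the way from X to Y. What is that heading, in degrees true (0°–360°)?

Δψ = ln[tan(π/4+φ₂/2)/tan(π/4+φ₁/2)] = +1.0064
Δλ = -2.2916 rad (taken the short way round)
course = atan2(Δλ, Δψ) = 293.71°

293.7°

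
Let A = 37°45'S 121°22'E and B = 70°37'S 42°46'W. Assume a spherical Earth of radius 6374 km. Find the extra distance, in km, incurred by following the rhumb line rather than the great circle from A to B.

Great circle: cos σ = sin φ₁ sin φ₂ + cos φ₁ cos φ₂ cos Δλ,  σ = 1.2397 rad → d_gc = 7901.7 km
Rhumb line: Δψ = -1.0549, q = Δφ/Δψ = 0.5438, d_rh = R√(Δφ²+q²Δλ²) = 10580.9 km
Excess = 10580.9 − 7901.7 = 2679.2 ≈ 2679 km

2679 km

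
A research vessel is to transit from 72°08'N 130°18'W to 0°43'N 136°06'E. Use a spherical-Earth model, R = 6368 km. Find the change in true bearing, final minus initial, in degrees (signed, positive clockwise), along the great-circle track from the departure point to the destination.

-75.8°

Initial bearing θ₁ = atan2(sin Δλ cos φ₂, cos φ₁ sin φ₂ − sin φ₁ cos φ₂ cos Δλ) = 273.65°
Final bearing θ₂ = (initial bearing from the destination back to the start) + 180° = 197.83°
Δθ = θ₂ − θ₁ = -75.8°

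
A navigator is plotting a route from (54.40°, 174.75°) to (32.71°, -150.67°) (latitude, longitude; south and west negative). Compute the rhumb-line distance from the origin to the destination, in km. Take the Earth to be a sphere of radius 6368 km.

3648 km

Δψ = ln[tan(π/4+φ₂/2)/tan(π/4+φ₁/2)] = -0.5314;  Δφ = -0.3786 rad,  Δλ = +0.6035 rad
q = Δφ/Δψ = 0.7124
d = R·√(Δφ² + q²Δλ²) = 6368·0.57285 = 3648 km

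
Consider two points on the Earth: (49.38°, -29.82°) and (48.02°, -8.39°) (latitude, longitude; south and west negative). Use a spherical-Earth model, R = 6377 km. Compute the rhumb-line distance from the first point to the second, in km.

Δψ = ln[tan(π/4+φ₂/2)/tan(π/4+φ₁/2)] = -0.0360;  Δφ = -0.0237 rad,  Δλ = +0.3740 rad
q = Δφ/Δψ = 0.6599
d = R·√(Δφ² + q²Δλ²) = 6377·0.24797 = 1581 km

1581 km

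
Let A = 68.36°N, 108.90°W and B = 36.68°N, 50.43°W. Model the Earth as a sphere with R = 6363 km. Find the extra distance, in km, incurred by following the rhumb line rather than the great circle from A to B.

146 km

Great circle: cos σ = sin φ₁ sin φ₂ + cos φ₁ cos φ₂ cos Δλ,  σ = 0.7814 rad → d_gc = 4972.3 km
Rhumb line: Δψ = -0.9658, q = Δφ/Δψ = 0.5725, d_rh = R√(Δφ²+q²Δλ²) = 5118.3 km
Excess = 5118.3 − 4972.3 = 146.0 ≈ 146 km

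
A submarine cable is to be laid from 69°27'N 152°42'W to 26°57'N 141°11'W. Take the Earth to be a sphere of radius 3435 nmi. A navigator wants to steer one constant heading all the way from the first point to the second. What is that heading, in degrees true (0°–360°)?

170.6°

Meridional parts: M(φ₁)=+1.7077, M(φ₂)=+0.4887 → ΔM = -1.2190;  Δλ = +0.2010 rad
tan C = Δλ / ΔM = -0.1649 → C = 170.64°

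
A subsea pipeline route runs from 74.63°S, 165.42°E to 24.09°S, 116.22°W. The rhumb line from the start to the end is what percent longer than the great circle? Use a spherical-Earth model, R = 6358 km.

Great circle: σ = 1.1125 rad → d_gc = Rσ = 7073.5 km
Rhumb: Δφ = +0.8821, Δλ = +1.3676, Δψ = +1.5695, q = Δφ/Δψ = 0.5620 → d_rh = R√(Δφ²+q²Δλ²) = 7438.8 km
Excess = (7438.8 − 7073.5) / 7073.5 = 365.3 / 7073.5 = 5.16% ≈ 5.2%

5.2%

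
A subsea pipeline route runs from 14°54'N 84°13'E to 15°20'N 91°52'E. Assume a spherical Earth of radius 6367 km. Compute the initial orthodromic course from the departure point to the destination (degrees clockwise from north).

N = sin Δλ·cos φ₂ = +0.1284;  D = cos φ₁ sin φ₂ − sin φ₁ cos φ₂ cos Δλ = +0.0098
initial course = atan2(N, D) = 85.65°

85.6°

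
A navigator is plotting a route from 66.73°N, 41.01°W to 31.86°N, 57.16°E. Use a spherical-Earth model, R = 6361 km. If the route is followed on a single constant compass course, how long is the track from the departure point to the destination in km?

7719 km

Δψ = ln[tan(π/4+φ₂/2)/tan(π/4+φ₁/2)] = -0.9932;  Δφ = -0.6086 rad,  Δλ = +1.7134 rad
q = Δφ/Δψ = 0.6128
d = R·√(Δφ² + q²Δλ²) = 6361·1.21356 = 7719 km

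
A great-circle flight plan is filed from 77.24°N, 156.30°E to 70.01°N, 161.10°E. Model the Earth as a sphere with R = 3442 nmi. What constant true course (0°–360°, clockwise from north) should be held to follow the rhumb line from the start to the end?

169.6°

Meridional parts: M(φ₁)=+2.1909, M(φ₂)=+1.7359 → ΔM = -0.4550;  Δλ = +0.0838 rad
tan C = Δλ / ΔM = -0.1841 → C = 169.57°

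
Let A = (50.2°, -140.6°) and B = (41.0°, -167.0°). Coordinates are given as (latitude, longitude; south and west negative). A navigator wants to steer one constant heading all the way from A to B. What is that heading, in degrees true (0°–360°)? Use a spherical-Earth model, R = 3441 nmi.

243.4°

Meridional parts: M(φ₁)=+1.0161, M(φ₂)=+0.7859 → ΔM = -0.2303;  Δλ = -0.4608 rad
tan C = Δλ / ΔM = +2.0011 → C = 243.45°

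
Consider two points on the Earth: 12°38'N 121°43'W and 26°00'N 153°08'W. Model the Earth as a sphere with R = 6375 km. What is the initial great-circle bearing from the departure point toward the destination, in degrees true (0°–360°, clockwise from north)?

299.0°

N = sin Δλ·cos φ₂ = -0.4685;  D = cos φ₁ sin φ₂ − sin φ₁ cos φ₂ cos Δλ = +0.2600
initial course = atan2(N, D) = 299.03°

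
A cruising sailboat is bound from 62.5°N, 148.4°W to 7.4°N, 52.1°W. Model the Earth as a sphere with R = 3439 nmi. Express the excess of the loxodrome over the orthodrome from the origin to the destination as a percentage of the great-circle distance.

Great circle: σ = 1.5068 rad → d_gc = Rσ = 5181.7 nmi
Rhumb: Δφ = -0.9617, Δλ = +1.6808, Δψ = -1.2782, q = Δφ/Δψ = 0.7524 → d_rh = R√(Δφ²+q²Δλ²) = 5463.4 nmi
Excess = (5463.4 − 5181.7) / 5181.7 = 281.7 / 5181.7 = 5.44% ≈ 5.4%

5.4%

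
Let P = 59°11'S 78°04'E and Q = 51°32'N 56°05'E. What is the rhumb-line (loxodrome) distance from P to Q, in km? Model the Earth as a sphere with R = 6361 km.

Rhumb course C = atan2(Δλ, Δψ) with Δψ = ln[tan(π/4+φ₂/2)/tan(π/4+φ₁/2)] = +2.3418, Δλ = -0.3837 → C = 350.70°
d = R·|Δφ| / |cos C| = 6361·1.93237 / 0.98684 = 12456 km

12456 km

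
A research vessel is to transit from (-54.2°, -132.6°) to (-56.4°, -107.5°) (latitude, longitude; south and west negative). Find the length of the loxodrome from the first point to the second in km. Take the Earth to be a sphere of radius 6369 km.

1607 km

Δψ = ln[tan(π/4+φ₂/2)/tan(π/4+φ₁/2)] = -0.0675;  Δφ = -0.0384 rad,  Δλ = +0.4381 rad
q = Δφ/Δψ = 0.5691
d = R·√(Δφ² + q²Δλ²) = 6369·0.25225 = 1607 km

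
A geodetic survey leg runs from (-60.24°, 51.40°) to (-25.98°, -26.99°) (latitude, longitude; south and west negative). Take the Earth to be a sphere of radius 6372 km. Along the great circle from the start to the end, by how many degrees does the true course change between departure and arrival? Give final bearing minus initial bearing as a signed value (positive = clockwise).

+60.5°

At departure: θ₁ = atan2(sin Δλ cos φ₂, cos φ₁ sin φ₂ − sin φ₁ cos φ₂ cos Δλ) = 266.08°
At arrival: θ₂ = atan2(sin Δλ cos φ₁, −cos φ₂ sin φ₁ + sin φ₂ cos φ₁ cos Δλ) = 326.57°
Δθ = θ₂ − θ₁ = +60.5°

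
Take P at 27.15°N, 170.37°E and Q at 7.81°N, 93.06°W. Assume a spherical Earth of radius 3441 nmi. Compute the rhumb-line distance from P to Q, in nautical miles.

Rhumb course C = atan2(Δλ, Δψ) with Δψ = ln[tan(π/4+φ₂/2)/tan(π/4+φ₁/2)] = -0.3559, Δλ = +1.6855 → C = 101.92°
d = R·|Δφ| / |cos C| = 3441·0.33755 / 0.20661 = 5622 nmi

5622 nmi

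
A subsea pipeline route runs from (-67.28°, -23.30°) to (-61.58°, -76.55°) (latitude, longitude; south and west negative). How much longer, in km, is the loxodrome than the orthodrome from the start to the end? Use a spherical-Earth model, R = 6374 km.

77 km

Great circle: cos σ = sin φ₁ sin φ₂ + cos φ₁ cos φ₂ cos Δλ,  σ = 0.3996 rad → d_gc = 2547.0 km
Rhumb line: Δψ = +0.2314, q = Δφ/Δψ = 0.4299, d_rh = R√(Δφ²+q²Δλ²) = 2624.3 km
Excess = 2624.3 − 2547.0 = 77.3 ≈ 77 km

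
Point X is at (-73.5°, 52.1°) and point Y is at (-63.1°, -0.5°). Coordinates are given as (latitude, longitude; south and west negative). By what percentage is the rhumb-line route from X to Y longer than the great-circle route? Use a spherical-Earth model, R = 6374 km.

3.1%

Great circle: σ = 0.3678 rad → d_gc = Rσ = 2344.4 km
Rhumb: Δφ = +0.1815, Δλ = -0.9180, Δψ = +0.5004, q = Δφ/Δψ = 0.3627 → d_rh = R√(Δφ²+q²Δλ²) = 2417.3 km
Excess = (2417.3 − 2344.4) / 2344.4 = 72.9 / 2344.4 = 3.11% ≈ 3.1%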